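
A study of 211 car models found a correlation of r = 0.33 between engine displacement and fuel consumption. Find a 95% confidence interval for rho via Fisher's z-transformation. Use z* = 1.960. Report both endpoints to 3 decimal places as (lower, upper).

z_r = atanh(0.33) = 0.342828;  SE = 1/√(n−3) = 1/√208 = 0.069338
z-limits: 0.342828 ± 1.960·0.069338 = 0.342828 ± 0.135902 = [0.206926, 0.478730]
ρ-limits: (tanh 0.206926, tanh 0.478730) = (0.204, 0.445)

(0.204, 0.445)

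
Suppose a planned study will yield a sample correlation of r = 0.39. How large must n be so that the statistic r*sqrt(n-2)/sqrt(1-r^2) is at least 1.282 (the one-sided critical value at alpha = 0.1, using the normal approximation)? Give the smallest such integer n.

Need r·√(n−2)/√(1−r²) ≥ 1.282
√(n−2) ≥ 1.282·√(1−0.1521) / 0.39 = 1.282·0.920815 / 0.39 = 3.0269
n−2 ≥ 9.1621  ⇒  n ≥ 11.1621
Smallest integer n = 12

12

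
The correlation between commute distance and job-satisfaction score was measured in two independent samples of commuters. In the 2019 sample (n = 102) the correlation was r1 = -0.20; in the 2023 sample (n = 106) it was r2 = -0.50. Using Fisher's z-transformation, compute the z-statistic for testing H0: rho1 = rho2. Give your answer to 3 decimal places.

2.462

Fisher z-transforms: z1 = atanh(-0.20) = -0.202733, z2 = atanh(-0.50) = -0.549306; difference d = 0.346573
Var(d) = 1/99 + 1/103 = 0.0101010 + 0.0097087 = 0.0198097
z = d/√Var(d) = 0.346573 / √0.0198097 = 0.346573 / 0.140747 = 2.462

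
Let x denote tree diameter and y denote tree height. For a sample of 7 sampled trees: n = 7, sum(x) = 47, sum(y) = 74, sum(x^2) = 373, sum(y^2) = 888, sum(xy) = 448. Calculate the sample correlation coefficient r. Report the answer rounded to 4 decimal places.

-0.6270

Numerator: nΣxy − (Σx)(Σy) = 7·448 − (47)(74) = -342
Denominator: √[(nΣx²−(Σx)²)(nΣy²−(Σy)²)]
  nΣx²−(Σx)² = 7·373 − 2209 = 402;  nΣy²−(Σy)² = 7·888 − 5476 = 740
  √(402·740) = √297480 = 545.4173
r = -342 / 545.4173 = -0.6270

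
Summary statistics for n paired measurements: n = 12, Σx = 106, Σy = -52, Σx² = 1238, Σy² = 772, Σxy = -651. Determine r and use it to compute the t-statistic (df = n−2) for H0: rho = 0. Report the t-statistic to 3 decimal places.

-1.693

Numerator: nΣxy − (Σx)(Σy) = 12·(-651) − (106)(-52) = -2300
Denominator: √[(nΣx²−(Σx)²)(nΣy²−(Σy)²)]
  nΣx²−(Σx)² = 12·1238 − 11236 = 3620;  nΣy²−(Σy)² = 12·772 − 2704 = 6560
  √(3620·6560) = √23747200 = 4873.1099
r = -2300 / 4873.1099 = -0.4720
t = r·√(n−2)/√(1−r²) = -0.4720·√10 / √(1−0.222784) = -1.492595 / 0.881599 = -1.693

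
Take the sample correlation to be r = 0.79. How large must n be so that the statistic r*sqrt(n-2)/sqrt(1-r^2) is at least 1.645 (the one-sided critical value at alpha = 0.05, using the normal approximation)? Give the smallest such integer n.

4

Need r·√(n−2)/√(1−r²) ≥ 1.645
√(n−2) ≥ 1.645·√(1−0.6241) / 0.79 = 1.645·0.613107 / 0.79 = 1.2767
n−2 ≥ 1.6300  ⇒  n ≥ 3.6300
Smallest integer n = 4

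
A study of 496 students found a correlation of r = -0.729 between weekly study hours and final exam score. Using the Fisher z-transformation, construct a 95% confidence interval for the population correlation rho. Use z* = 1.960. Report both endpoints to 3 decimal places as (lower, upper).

Fisher z: z_r = atanh(r) = ½·ln((1+(-0.729))/(1−(-0.729))) = -0.926590
SE(z) = 1/√(n−3) = 1/√493 = 0.045038
95% ⇒ z* = 1.960; margin = 1.960·0.045038 = 0.088274
CI on z-scale: (-1.014864, -0.838316)
Back-transform: tanh(-1.014864) = -0.767766, tanh(-0.838316) = -0.684916

(-0.768, -0.685)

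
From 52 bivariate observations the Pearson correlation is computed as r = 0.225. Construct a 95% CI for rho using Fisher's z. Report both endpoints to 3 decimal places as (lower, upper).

(-0.051, 0.469)

z_r = atanh(0.225) = 0.228917;  SE = 1/√(n−3) = 1/√49 = 0.142857
z-limits: 0.228917 ± 1.960·0.142857 = 0.228917 ± 0.280000 = [-0.051083, 0.508917]
ρ-limits: (tanh -0.051083, tanh 0.508917) = (-0.051, 0.469)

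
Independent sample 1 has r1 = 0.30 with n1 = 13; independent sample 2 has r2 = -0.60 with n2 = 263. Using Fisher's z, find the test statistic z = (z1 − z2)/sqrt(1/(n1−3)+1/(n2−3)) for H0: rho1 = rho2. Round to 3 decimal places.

z1 = atanh(0.30) = 0.309520,  z2 = atanh(-0.60) = -0.693147
SE = √(1/(n1−3) + 1/(n2−3)) = √(1/10 + 1/260) = √(0.1000000 + 0.0038462) = √0.1038462 = 0.322252
z = (z1 − z2)/SE = (0.309520 − (-0.693147)) / 0.322252 = 1.002667 / 0.322252 = 3.111

3.111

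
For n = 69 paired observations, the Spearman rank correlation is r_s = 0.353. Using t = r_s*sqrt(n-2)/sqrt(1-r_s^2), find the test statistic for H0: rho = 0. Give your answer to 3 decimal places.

3.088

t = r_s·√(n−2) / √(1−r_s²) with r_s = 0.353, n = 69
  = 0.353·√67 / √(1 − 0.124609)
  = 0.353·8.185353 / 0.935623
  = 2.889430 / 0.935623 = 3.088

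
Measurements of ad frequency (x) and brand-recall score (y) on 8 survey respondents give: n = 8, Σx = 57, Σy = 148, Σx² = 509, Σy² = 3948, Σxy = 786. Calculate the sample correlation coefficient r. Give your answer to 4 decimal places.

-0.7610

S_xy = nΣxy − ΣxΣy = 8·786 − 57·148 = 6288 − 8436 = -2148
S_xx = nΣx² − (Σx)² = 8·509 − 57² = 4072 − 3249 = 823
S_yy = nΣy² − (Σy)² = 8·3948 − 148² = 31584 − 21904 = 9680
r = S_xy / √(S_xx·S_yy) = -2148 / √(823·9680) = -2148 / √7966640 = -2148 / 2822.5237 = -0.7610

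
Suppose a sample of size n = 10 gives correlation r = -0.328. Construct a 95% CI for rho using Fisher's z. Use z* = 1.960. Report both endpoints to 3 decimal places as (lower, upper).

Fisher z: z_r = atanh(r) = ½·ln((1+(-0.328))/(1−(-0.328))) = -0.340585
SE(z) = 1/√(n−3) = 1/√7 = 0.377964
95% ⇒ z* = 1.960; margin = 1.960·0.377964 = 0.740809
CI on z-scale: (-1.081394, 0.400224)
Back-transform: tanh(-1.081394) = -0.793715, tanh(0.400224) = 0.380141

(-0.794, 0.380)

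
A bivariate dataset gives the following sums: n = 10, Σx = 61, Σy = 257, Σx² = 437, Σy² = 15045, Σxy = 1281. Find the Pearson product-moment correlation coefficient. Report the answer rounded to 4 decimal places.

-0.3874

S_xy = nΣxy − ΣxΣy = 10·1281 − 61·257 = 12810 − 15677 = -2867
S_xx = nΣx² − (Σx)² = 10·437 − 61² = 4370 − 3721 = 649
S_yy = nΣy² − (Σy)² = 10·15045 − 257² = 150450 − 66049 = 84401
r = S_xy / √(S_xx·S_yy) = -2867 / √(649·84401) = -2867 / √54776249 = -2867 / 7401.0978 = -0.3874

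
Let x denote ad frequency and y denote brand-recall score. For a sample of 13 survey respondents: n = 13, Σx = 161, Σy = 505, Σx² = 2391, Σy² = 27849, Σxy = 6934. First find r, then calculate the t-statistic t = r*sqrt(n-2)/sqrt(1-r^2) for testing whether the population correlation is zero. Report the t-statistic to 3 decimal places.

1.346

Numerator: nΣxy − (Σx)(Σy) = 13·6934 − (161)(505) = 8837
Denominator: √[(nΣx²−(Σx)²)(nΣy²−(Σy)²)]
  nΣx²−(Σx)² = 13·2391 − 25921 = 5162;  nΣy²−(Σy)² = 13·27849 − 255025 = 107012
  √(5162·107012) = √552395944 = 23503.1050
r = 8837 / 23503.1050 = 0.3760
t = r·√(n−2)/√(1−r²) = 0.3760·√11 / √(1−0.141376) = 1.247051 / 0.926620 = 1.346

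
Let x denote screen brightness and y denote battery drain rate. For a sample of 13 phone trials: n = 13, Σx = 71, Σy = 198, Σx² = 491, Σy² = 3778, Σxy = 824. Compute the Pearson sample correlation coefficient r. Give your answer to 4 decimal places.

Numerator: nΣxy − (Σx)(Σy) = 13·824 − (71)(198) = -3346
Denominator: √[(nΣx²−(Σx)²)(nΣy²−(Σy)²)]
  nΣx²−(Σx)² = 13·491 − 5041 = 1342;  nΣy²−(Σy)² = 13·3778 − 39204 = 9910
  √(1342·9910) = √13299220 = 3646.8096
r = -3346 / 3646.8096 = -0.9175

-0.9175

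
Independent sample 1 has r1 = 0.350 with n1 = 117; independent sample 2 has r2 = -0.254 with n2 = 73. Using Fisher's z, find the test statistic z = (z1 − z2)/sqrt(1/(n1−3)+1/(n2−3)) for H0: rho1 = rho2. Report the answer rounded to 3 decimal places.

4.117

Fisher z-transforms: z1 = atanh(0.350) = 0.365444, z2 = atanh(-0.254) = -0.259684; difference d = 0.625128
Var(d) = 1/114 + 1/70 = 0.0087719 + 0.0142857 = 0.0230576
z = d/√Var(d) = 0.625128 / √0.0230576 = 0.625128 / 0.151847 = 4.117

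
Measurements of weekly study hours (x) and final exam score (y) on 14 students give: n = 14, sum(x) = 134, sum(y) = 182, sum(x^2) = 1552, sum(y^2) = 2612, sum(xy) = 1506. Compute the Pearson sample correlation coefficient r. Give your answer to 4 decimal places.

-0.9167

S_xy = nΣxy − ΣxΣy = 14·1506 − 134·182 = 21084 − 24388 = -3304
S_xx = nΣx² − (Σx)² = 14·1552 − 134² = 21728 − 17956 = 3772
S_yy = nΣy² − (Σy)² = 14·2612 − 182² = 36568 − 33124 = 3444
r = S_xy / √(S_xx·S_yy) = -3304 / √(3772·3444) = -3304 / √12990768 = -3304 / 3604.2708 = -0.9167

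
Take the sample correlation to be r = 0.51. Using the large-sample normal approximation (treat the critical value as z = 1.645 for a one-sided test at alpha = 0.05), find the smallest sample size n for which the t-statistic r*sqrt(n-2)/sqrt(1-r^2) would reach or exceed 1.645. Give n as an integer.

Need r·√(n−2)/√(1−r²) ≥ 1.645
√(n−2) ≥ 1.645·√(1−0.2601) / 0.51 = 1.645·0.860174 / 0.51 = 2.7745
n−2 ≥ 7.6979  ⇒  n ≥ 9.6979
Smallest integer n = 10

10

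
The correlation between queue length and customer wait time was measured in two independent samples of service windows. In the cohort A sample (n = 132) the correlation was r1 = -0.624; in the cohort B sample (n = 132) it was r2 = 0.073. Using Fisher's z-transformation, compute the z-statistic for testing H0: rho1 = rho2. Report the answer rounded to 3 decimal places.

-6.462

Fisher z-transforms: z1 = atanh(-0.624) = -0.731529, z2 = atanh(0.073) = 0.073130; difference d = -0.804659
Var(d) = 1/129 + 1/129 = 0.0077519 + 0.0077519 = 0.0155038
z = d/√Var(d) = -0.804659 / √0.0155038 = -0.804659 / 0.124514 = -6.462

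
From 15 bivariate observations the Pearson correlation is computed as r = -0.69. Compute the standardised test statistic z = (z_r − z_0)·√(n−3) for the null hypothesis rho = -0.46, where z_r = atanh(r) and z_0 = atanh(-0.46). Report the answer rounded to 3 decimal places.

-1.215

Fisher z: atanh(-0.69) = -0.847956, atanh(-0.46) = -0.497311
z = (z_r − z_0)·√(n−3) = (-0.847956 − (-0.497311))·√12 = -0.350645 · 3.464102 = -1.215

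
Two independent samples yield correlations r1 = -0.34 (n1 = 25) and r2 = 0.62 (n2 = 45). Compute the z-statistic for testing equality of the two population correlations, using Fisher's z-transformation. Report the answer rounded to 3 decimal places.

Fisher z-transforms: z1 = atanh(-0.34) = -0.354093, z2 = atanh(0.62) = 0.725005; difference d = -1.079098
Var(d) = 1/22 + 1/42 = 0.0454545 + 0.0238095 = 0.0692640
z = d/√Var(d) = -1.079098 / √0.0692640 = -1.079098 / 0.263181 = -4.100

-4.100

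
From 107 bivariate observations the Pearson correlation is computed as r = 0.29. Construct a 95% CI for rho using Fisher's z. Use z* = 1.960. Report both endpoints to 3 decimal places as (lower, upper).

Fisher z: z_r = atanh(r) = ½·ln((1+0.29)/(1−0.29)) = 0.298566
SE(z) = 1/√(n−3) = 1/√104 = 0.098058
95% ⇒ z* = 1.960; margin = 1.960·0.098058 = 0.192194
CI on z-scale: (0.106372, 0.490760)
Back-transform: tanh(0.106372) = 0.105973, tanh(0.490760) = 0.454819

(0.106, 0.455)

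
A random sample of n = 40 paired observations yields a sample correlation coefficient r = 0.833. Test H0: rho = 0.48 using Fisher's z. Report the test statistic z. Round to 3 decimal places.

Fisher z: atanh(0.833) = 1.197858, atanh(0.48) = 0.522984
z = (z_r − z_0)·√(n−3) = (1.197858 − 0.522984)·√37 = 0.674874 · 6.082763 = 4.105

4.105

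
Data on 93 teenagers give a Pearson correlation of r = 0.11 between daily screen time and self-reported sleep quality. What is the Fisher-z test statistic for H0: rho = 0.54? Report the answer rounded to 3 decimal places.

Fisher z: atanh(0.11) = 0.110447, atanh(0.54) = 0.604156
z = (z_r − z_0)·√(n−3) = (0.110447 − 0.604156)·√90 = -0.493709 · 9.486833 = -4.684

-4.684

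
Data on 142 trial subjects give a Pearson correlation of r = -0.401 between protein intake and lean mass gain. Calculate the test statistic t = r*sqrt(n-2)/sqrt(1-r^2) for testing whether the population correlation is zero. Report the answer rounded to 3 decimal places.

-5.179

t = r·√(n−2) / √(1−r²) with r = -0.401, n = 142
  = -0.401·√140 / √(1 − 0.160801)
  = -0.401·11.832160 / 0.916078
  = -4.744696 / 0.916078 = -5.179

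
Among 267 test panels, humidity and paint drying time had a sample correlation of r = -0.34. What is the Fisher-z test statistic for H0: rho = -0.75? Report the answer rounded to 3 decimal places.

10.055

Fisher z: atanh(-0.34) = -0.354093, atanh(-0.75) = -0.972955
z = (z_r − z_0)·√(n−3) = (-0.354093 − (-0.972955))·√264 = 0.618862 · 16.248077 = 10.055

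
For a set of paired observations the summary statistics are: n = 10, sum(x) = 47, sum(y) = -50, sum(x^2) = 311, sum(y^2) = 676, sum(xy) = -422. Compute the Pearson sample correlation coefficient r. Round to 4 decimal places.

Numerator: nΣxy − (Σx)(Σy) = 10·(-422) − (47)(-50) = -1870
Denominator: √[(nΣx²−(Σx)²)(nΣy²−(Σy)²)]
  nΣx²−(Σx)² = 10·311 − 2209 = 901;  nΣy²−(Σy)² = 10·676 − 2500 = 4260
  √(901·4260) = √3838260 = 1959.1478
r = -1870 / 1959.1478 = -0.9545

-0.9545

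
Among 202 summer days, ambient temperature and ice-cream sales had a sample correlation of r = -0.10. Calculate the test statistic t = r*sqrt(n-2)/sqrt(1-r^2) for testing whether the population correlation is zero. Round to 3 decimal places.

-1.421

t = r·√(n−2) / √(1−r²) with r = -0.10, n = 202
  = -0.10·√200 / √(1 − 0.0100)
  = -0.10·14.142136 / 0.994987
  = -1.414214 / 0.994987 = -1.421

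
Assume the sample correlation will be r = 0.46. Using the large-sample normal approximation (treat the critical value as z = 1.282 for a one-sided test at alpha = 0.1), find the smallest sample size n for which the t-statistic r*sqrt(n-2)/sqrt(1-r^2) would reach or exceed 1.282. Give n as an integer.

9

r√(n−2)/√(1−r²) ≥ 1.282  ⇔  n−2 ≥ (1.282)²·(1−r²)/r²
(1−r²)/r² = (1−0.2116)/0.2116 = 3.7259
n ≥ 2 + 1.643524·3.7259 = 2 + 6.1236 = 8.1236
⌈8.1236⌉ = 9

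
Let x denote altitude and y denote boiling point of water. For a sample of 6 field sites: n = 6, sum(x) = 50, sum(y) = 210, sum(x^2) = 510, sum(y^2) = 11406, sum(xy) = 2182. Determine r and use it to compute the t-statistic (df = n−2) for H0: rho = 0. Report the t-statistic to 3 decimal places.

S_xy = nΣxy − ΣxΣy = 6·2182 − 50·210 = 13092 − 10500 = 2592
S_xx = nΣx² − (Σx)² = 6·510 − 50² = 3060 − 2500 = 560
S_yy = nΣy² − (Σy)² = 6·11406 − 210² = 68436 − 44100 = 24336
r = S_xy / √(S_xx·S_yy) = 2592 / √(560·24336) = 2592 / √13628160 = 2592 / 3691.6338 = 0.7021
t = r·√(n−2)/√(1−r²) = 0.7021·√4 / √(1−0.492944) = 1.404200 / 0.712079 = 1.972

1.972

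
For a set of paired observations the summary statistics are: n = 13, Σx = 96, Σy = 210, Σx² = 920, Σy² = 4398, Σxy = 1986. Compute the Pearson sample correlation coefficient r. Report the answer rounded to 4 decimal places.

S_xy = nΣxy − ΣxΣy = 13·1986 − 96·210 = 25818 − 20160 = 5658
S_xx = nΣx² − (Σx)² = 13·920 − 96² = 11960 − 9216 = 2744
S_yy = nΣy² − (Σy)² = 13·4398 − 210² = 57174 − 44100 = 13074
r = S_xy / √(S_xx·S_yy) = 5658 / √(2744·13074) = 5658 / √35875056 = 5658 / 5989.5790 = 0.9446

0.9446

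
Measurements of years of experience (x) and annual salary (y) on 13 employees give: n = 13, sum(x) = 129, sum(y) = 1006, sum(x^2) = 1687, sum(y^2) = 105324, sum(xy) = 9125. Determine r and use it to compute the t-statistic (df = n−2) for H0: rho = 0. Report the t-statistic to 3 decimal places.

Numerator: nΣxy − (Σx)(Σy) = 13·9125 − (129)(1006) = -11149
Denominator: √[(nΣx²−(Σx)²)(nΣy²−(Σy)²)]
  nΣx²−(Σx)² = 13·1687 − 16641 = 5290;  nΣy²−(Σy)² = 13·105324 − 1012036 = 357176
  √(5290·357176) = √1889461040 = 43467.9312
r = -11149 / 43467.9312 = -0.2565
t = r·√(n−2)/√(1−r²) = -0.2565·√11 / √(1−0.065792) = -0.850714 / 0.966544 = -0.880

-0.880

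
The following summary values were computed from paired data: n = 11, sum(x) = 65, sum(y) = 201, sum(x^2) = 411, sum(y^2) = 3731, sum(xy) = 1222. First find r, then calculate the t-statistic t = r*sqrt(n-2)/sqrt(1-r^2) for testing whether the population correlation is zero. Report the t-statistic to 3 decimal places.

S_xy = nΣxy − ΣxΣy = 11·1222 − 65·201 = 13442 − 13065 = 377
S_xx = nΣx² − (Σx)² = 11·411 − 65² = 4521 − 4225 = 296
S_yy = nΣy² − (Σy)² = 11·3731 − 201² = 41041 − 40401 = 640
r = S_xy / √(S_xx·S_yy) = 377 / √(296·640) = 377 / √189440 = 377 / 435.2471 = 0.8662
t = r·√(n−2)/√(1−r²) = 0.8662·√9 / √(1−0.750302) = 2.598600 / 0.499698 = 5.200

5.200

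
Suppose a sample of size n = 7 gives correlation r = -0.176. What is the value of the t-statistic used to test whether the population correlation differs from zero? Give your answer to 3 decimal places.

-0.400

t = r·√(n−2) / √(1−r²) with r = -0.176, n = 7
  = -0.176·√5 / √(1 − 0.030976)
  = -0.176·2.236068 / 0.984390
  = -0.393548 / 0.984390 = -0.400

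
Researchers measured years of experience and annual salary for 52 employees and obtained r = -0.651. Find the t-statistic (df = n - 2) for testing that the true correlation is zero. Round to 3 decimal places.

-6.064

1 − r² = 1 − 0.423801 = 0.576199;  √(1−r²) = 0.759078
√(n−2) = √50 = 7.071068
t = r·√(n−2)/√(1−r²) = -0.651 · 7.071068 / 0.759078 = -6.064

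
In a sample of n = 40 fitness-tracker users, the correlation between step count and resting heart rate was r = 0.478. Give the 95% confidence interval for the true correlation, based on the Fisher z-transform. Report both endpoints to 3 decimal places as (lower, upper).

Fisher z: z_r = atanh(r) = ½·ln((1+0.478)/(1−0.478)) = 0.520389
SE(z) = 1/√(n−3) = 1/√37 = 0.164399
95% ⇒ z* = 1.960; margin = 1.960·0.164399 = 0.322222
CI on z-scale: (0.198167, 0.842611)
Back-transform: tanh(0.198167) = 0.195613, tanh(0.842611) = 0.687190

(0.196, 0.687)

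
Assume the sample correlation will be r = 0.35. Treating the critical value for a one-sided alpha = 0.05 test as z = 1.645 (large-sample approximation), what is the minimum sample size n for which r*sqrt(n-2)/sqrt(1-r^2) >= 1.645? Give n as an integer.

22

Need r·√(n−2)/√(1−r²) ≥ 1.645
√(n−2) ≥ 1.645·√(1−0.1225) / 0.35 = 1.645·0.936750 / 0.35 = 4.4027
n−2 ≥ 19.3838  ⇒  n ≥ 21.3838
Smallest integer n = 22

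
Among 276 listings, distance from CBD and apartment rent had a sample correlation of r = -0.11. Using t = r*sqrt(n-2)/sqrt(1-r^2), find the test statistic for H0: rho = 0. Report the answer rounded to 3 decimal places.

1 − r² = 1 − 0.0121 = 0.9879;  √(1−r²) = 0.993932
√(n−2) = √274 = 16.552945
t = r·√(n−2)/√(1−r²) = -0.11 · 16.552945 / 0.993932 = -1.832

-1.832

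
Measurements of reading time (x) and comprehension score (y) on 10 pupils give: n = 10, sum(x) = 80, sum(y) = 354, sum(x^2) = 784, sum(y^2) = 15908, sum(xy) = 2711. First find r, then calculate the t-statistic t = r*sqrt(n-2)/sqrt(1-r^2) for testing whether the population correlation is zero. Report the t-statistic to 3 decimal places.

-0.498

Numerator: nΣxy − (Σx)(Σy) = 10·2711 − (80)(354) = -1210
Denominator: √[(nΣx²−(Σx)²)(nΣy²−(Σy)²)]
  nΣx²−(Σx)² = 10·784 − 6400 = 1440;  nΣy²−(Σy)² = 10·15908 − 125316 = 33764
  √(1440·33764) = √48620160 = 6972.8158
r = -1210 / 6972.8158 = -0.1735
t = r·√(n−2)/√(1−r²) = -0.1735·√8 / √(1−0.030102) = -0.490732 / 0.984834 = -0.498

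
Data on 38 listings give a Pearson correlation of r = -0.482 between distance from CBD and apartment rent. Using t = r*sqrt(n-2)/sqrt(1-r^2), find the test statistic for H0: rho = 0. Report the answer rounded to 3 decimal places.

-3.301

t = r·√(n−2) / √(1−r²) with r = -0.482, n = 38
  = -0.482·√36 / √(1 − 0.232324)
  = -0.482·6.000000 / 0.876171
  = -2.892000 / 0.876171 = -3.301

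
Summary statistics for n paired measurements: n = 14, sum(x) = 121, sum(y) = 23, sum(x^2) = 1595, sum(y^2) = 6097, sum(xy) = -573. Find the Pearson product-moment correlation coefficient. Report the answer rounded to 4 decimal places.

S_xy = nΣxy − ΣxΣy = 14·(-573) − 121·23 = -8022 − 2783 = -10805
S_xx = nΣx² − (Σx)² = 14·1595 − 121² = 22330 − 14641 = 7689
S_yy = nΣy² − (Σy)² = 14·6097 − 23² = 85358 − 529 = 84829
r = S_xy / √(S_xx·S_yy) = -10805 / √(7689·84829) = -10805 / √652250181 = -10805 / 25539.1891 = -0.4231

-0.4231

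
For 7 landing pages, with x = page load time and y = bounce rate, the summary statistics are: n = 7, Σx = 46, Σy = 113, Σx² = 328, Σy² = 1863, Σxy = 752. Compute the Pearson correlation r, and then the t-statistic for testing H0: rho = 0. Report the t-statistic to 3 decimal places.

0.699

S_xy = nΣxy − ΣxΣy = 7·752 − 46·113 = 5264 − 5198 = 66
S_xx = nΣx² − (Σx)² = 7·328 − 46² = 2296 − 2116 = 180
S_yy = nΣy² − (Σy)² = 7·1863 − 113² = 13041 − 12769 = 272
r = S_xy / √(S_xx·S_yy) = 66 / √(180·272) = 66 / √48960 = 66 / 221.2691 = 0.2983
t = r·√(n−2)/√(1−r²) = 0.2983·√5 / √(1−0.088983) = 0.667019 / 0.954472 = 0.699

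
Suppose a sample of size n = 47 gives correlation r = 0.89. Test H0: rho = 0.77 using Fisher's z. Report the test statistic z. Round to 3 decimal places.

Fisher z: atanh(0.89) = 1.421926, atanh(0.77) = 1.020328
z = (z_r − z_0)·√(n−3) = (1.421926 − 1.020328)·√44 = 0.401598 · 6.633250 = 2.664

2.664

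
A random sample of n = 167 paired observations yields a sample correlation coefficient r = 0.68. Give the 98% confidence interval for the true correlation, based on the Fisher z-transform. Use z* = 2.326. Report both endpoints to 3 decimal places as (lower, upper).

Fisher z: z_r = atanh(r) = ½·ln((1+0.68)/(1−0.68)) = 0.829114
SE(z) = 1/√(n−3) = 1/√164 = 0.078087
98% ⇒ z* = 2.326; margin = 2.326·0.078087 = 0.181630
CI on z-scale: (0.647484, 1.010744)
Back-transform: tanh(0.647484) = 0.569974, tanh(1.010744) = 0.766070

(0.570, 0.766)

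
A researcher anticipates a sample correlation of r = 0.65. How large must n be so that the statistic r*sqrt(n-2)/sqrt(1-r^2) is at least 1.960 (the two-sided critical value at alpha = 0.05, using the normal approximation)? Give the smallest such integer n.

r√(n−2)/√(1−r²) ≥ 1.960  ⇔  n−2 ≥ (1.960)²·(1−r²)/r²
(1−r²)/r² = (1−0.4225)/0.4225 = 1.3669
n ≥ 2 + 3.8416·1.3669 = 2 + 5.2511 = 7.2511
⌈7.2511⌉ = 8

8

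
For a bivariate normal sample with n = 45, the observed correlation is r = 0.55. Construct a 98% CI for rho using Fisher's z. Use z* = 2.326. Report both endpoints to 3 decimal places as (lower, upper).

z_r = atanh(0.55) = 0.618381;  SE = 1/√(n−3) = 1/√42 = 0.154303
z-limits: 0.618381 ± 2.326·0.154303 = 0.618381 ± 0.358909 = [0.259472, 0.977290]
ρ-limits: (tanh 0.259472, tanh 0.977290) = (0.254, 0.752)

(0.254, 0.752)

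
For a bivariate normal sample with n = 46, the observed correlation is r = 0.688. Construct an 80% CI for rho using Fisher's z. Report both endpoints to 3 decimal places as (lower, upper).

Fisher z: z_r = atanh(r) = ½·ln((1+0.688)/(1−0.688)) = 0.844148
SE(z) = 1/√(n−3) = 1/√43 = 0.152499
80% ⇒ z* = 1.282; margin = 1.282·0.152499 = 0.195504
CI on z-scale: (0.648644, 1.039652)
Back-transform: tanh(0.648644) = 0.570756, tanh(1.039652) = 0.777751

(0.571, 0.778)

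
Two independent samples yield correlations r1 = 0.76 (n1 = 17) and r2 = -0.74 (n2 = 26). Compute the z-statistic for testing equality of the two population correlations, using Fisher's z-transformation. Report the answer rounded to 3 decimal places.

5.743

z1 = atanh(0.76) = 0.996215,  z2 = atanh(-0.74) = -0.950479
SE = √(1/(n1−3) + 1/(n2−3)) = √(1/14 + 1/23) = √(0.0714286 + 0.0434783) = √0.1149069 = 0.338979
z = (z1 − z2)/SE = (0.996215 − (-0.950479)) / 0.338979 = 1.946694 / 0.338979 = 5.743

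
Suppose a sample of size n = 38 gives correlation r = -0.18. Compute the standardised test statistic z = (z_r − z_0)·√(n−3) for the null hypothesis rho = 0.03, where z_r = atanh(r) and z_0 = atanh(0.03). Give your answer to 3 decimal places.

Fisher z: atanh(-0.18) = -0.181983, atanh(0.03) = 0.030009
z = (z_r − z_0)·√(n−3) = (-0.181983 − 0.030009)·√35 = -0.211992 · 5.916080 = -1.254

-1.254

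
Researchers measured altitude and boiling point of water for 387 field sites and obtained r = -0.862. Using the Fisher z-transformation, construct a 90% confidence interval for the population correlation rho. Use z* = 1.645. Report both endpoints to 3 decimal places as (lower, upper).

(-0.882, -0.839)

z_r = atanh(-0.862) = -1.301076;  SE = 1/√(n−3) = 1/√384 = 0.051031
z-limits: -1.301076 ± 1.645·0.051031 = -1.301076 ± 0.083946 = [-1.385022, -1.217130]
ρ-limits: (tanh -1.385022, tanh -1.217130) = (-0.882, -0.839)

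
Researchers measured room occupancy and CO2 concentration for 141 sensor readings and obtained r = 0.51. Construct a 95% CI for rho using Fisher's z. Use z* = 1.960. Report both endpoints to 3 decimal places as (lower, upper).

z_r = atanh(0.51) = 0.562730;  SE = 1/√(n−3) = 1/√138 = 0.085126
z-limits: 0.562730 ± 1.960·0.085126 = 0.562730 ± 0.166847 = [0.395883, 0.729577]
ρ-limits: (tanh 0.395883, tanh 0.729577) = (0.376, 0.623)

(0.376, 0.623)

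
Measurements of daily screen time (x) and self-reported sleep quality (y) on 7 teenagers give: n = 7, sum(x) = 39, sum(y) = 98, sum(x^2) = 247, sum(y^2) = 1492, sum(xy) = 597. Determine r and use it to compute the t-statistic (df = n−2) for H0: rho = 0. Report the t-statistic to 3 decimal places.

3.672

S_xy = nΣxy − ΣxΣy = 7·597 − 39·98 = 4179 − 3822 = 357
S_xx = nΣx² − (Σx)² = 7·247 − 39² = 1729 − 1521 = 208
S_yy = nΣy² − (Σy)² = 7·1492 − 98² = 10444 − 9604 = 840
r = S_xy / √(S_xx·S_yy) = 357 / √(208·840) = 357 / √174720 = 357 / 417.9952 = 0.8541
t = r·√(n−2)/√(1−r²) = 0.8541·√5 / √(1−0.729487) = 1.909826 / 0.520109 = 3.672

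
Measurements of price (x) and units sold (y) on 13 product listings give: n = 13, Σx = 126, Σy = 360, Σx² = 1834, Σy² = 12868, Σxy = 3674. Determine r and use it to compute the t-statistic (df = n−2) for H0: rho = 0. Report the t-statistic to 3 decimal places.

Numerator: nΣxy − (Σx)(Σy) = 13·3674 − (126)(360) = 2402
Denominator: √[(nΣx²−(Σx)²)(nΣy²−(Σy)²)]
  nΣx²−(Σx)² = 13·1834 − 15876 = 7966;  nΣy²−(Σy)² = 13·12868 − 129600 = 37684
  √(7966·37684) = √300190744 = 17326.0135
r = 2402 / 17326.0135 = 0.1386
t = r·√(n−2)/√(1−r²) = 0.1386·√11 / √(1−0.019210) = 0.459684 / 0.990348 = 0.464

0.464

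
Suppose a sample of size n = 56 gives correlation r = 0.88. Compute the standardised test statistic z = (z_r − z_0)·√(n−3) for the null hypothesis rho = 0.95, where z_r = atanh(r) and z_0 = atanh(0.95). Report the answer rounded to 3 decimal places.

-3.320

z_r = atanh(0.88) = 1.375768,  z_0 = atanh(0.95) = 1.831781
SE = 1/√(n−3) = 1/√53 = 0.137361
z = (z_r − z_0)/SE = (1.375768 − 1.831781) / 0.137361 = -0.456013 / 0.137361 = -3.320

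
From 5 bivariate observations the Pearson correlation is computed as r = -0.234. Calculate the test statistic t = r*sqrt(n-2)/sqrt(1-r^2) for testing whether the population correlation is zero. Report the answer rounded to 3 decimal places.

1 − r² = 1 − 0.054756 = 0.945244;  √(1−r²) = 0.972237
√(n−2) = √3 = 1.732051
t = r·√(n−2)/√(1−r²) = -0.234 · 1.732051 / 0.972237 = -0.417

-0.417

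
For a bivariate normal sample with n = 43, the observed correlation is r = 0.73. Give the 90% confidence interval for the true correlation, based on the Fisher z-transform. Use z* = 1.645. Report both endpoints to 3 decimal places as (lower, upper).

z_r = atanh(0.73) = 0.928727;  SE = 1/√(n−3) = 1/√40 = 0.158114
z-limits: 0.928727 ± 1.645·0.158114 = 0.928727 ± 0.260098 = [0.668629, 1.188825]
ρ-limits: (tanh 0.668629, tanh 1.188825) = (0.584, 0.830)

(0.584, 0.830)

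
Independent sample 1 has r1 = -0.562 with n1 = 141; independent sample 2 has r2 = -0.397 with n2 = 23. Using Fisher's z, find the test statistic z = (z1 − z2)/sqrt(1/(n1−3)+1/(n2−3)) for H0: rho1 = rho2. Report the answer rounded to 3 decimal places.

-0.901

z1 = atanh(-0.562) = -0.635752,  z2 = atanh(-0.397) = -0.420083
SE = √(1/(n1−3) + 1/(n2−3)) = √(1/138 + 1/20) = √(0.0072464 + 0.0500000) = √0.0572464 = 0.239262
z = (z1 − z2)/SE = (-0.635752 − (-0.420083)) / 0.239262 = -0.215669 / 0.239262 = -0.901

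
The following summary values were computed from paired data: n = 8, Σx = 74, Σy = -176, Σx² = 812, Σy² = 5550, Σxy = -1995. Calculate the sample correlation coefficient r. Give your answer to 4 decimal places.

S_xy = nΣxy − ΣxΣy = 8·(-1995) − 74·(-176) = -15960 − (-13024) = -2936
S_xx = nΣx² − (Σx)² = 8·812 − 74² = 6496 − 5476 = 1020
S_yy = nΣy² − (Σy)² = 8·5550 − (-176)² = 44400 − 30976 = 13424
r = S_xy / √(S_xx·S_yy) = -2936 / √(1020·13424) = -2936 / √13692480 = -2936 / 3700.3351 = -0.7934

-0.7934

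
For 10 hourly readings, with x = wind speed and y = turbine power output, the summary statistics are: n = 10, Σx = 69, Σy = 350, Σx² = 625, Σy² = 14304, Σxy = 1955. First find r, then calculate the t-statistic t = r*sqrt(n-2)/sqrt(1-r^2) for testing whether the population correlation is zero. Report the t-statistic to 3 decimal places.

-4.238

S_xy = nΣxy − ΣxΣy = 10·1955 − 69·350 = 19550 − 24150 = -4600
S_xx = nΣx² − (Σx)² = 10·625 − 69² = 6250 − 4761 = 1489
S_yy = nΣy² − (Σy)² = 10·14304 − 350² = 143040 − 122500 = 20540
r = S_xy / √(S_xx·S_yy) = -4600 / √(1489·20540) = -4600 / √30584060 = -4600 / 5530.2857 = -0.8318
t = r·√(n−2)/√(1−r²) = -0.8318·√8 / √(1−0.691891) = -2.352686 / 0.555076 = -4.238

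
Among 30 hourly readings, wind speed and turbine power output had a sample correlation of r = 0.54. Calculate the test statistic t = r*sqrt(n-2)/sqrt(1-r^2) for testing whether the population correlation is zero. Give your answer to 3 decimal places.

3.395

1 − r² = 1 − 0.2916 = 0.7084;  √(1−r²) = 0.841665
√(n−2) = √28 = 5.291503
t = r·√(n−2)/√(1−r²) = 0.54 · 5.291503 / 0.841665 = 3.395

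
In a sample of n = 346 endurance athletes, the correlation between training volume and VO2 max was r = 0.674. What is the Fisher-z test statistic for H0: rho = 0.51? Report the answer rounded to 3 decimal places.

z_r = atanh(0.674) = 0.818037,  z_0 = atanh(0.51) = 0.562730
SE = 1/√(n−3) = 1/√343 = 0.053995
z = (z_r − z_0)/SE = (0.818037 − 0.562730) / 0.053995 = 0.255307 / 0.053995 = 4.728

4.728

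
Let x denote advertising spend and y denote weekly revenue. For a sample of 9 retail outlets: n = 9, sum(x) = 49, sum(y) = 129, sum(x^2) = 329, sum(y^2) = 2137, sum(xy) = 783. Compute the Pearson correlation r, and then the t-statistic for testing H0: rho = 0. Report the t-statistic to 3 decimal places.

1.998

S_xy = nΣxy − ΣxΣy = 9·783 − 49·129 = 7047 − 6321 = 726
S_xx = nΣx² − (Σx)² = 9·329 − 49² = 2961 − 2401 = 560
S_yy = nΣy² − (Σy)² = 9·2137 − 129² = 19233 − 16641 = 2592
r = S_xy / √(S_xx·S_yy) = 726 / √(560·2592) = 726 / √1451520 = 726 / 1204.7904 = 0.6026
t = r·√(n−2)/√(1−r²) = 0.6026·√7 / √(1−0.363127) = 1.594330 / 0.798043 = 1.998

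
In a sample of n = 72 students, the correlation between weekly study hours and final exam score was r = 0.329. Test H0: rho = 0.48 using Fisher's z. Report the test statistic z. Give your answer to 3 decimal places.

z_r = atanh(0.329) = 0.341706,  z_0 = atanh(0.48) = 0.522984
SE = 1/√(n−3) = 1/√69 = 0.120386
z = (z_r − z_0)/SE = (0.341706 − 0.522984) / 0.120386 = -0.181278 / 0.120386 = -1.506

-1.506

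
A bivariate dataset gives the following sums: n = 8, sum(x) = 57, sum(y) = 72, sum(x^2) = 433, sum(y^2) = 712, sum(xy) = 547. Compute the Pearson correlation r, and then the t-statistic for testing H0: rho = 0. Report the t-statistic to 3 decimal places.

3.507

Numerator: nΣxy − (Σx)(Σy) = 8·547 − (57)(72) = 272
Denominator: √[(nΣx²−(Σx)²)(nΣy²−(Σy)²)]
  nΣx²−(Σx)² = 8·433 − 3249 = 215;  nΣy²−(Σy)² = 8·712 − 5184 = 512
  √(215·512) = √110080 = 331.7831
r = 272 / 331.7831 = 0.8198
t = r·√(n−2)/√(1−r²) = 0.8198·√6 / √(1−0.672072) = 2.008092 / 0.572650 = 3.507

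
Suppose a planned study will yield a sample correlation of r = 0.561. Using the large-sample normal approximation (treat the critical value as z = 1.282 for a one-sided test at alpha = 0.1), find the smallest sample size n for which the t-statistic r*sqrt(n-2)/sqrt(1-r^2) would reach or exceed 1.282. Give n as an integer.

Need r·√(n−2)/√(1−r²) ≥ 1.282
√(n−2) ≥ 1.282·√(1−0.314721) / 0.561 = 1.282·0.827816 / 0.561 = 1.8917
n−2 ≥ 3.5785  ⇒  n ≥ 5.5785
Smallest integer n = 6

6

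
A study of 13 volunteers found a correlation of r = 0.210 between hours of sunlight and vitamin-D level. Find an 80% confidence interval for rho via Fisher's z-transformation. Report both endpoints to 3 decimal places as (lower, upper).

Fisher z: z_r = atanh(r) = ½·ln((1+0.210)/(1−0.210)) = 0.213171
SE(z) = 1/√(n−3) = 1/√10 = 0.316228
80% ⇒ z* = 1.282; margin = 1.282·0.316228 = 0.405404
CI on z-scale: (-0.192233, 0.618575)
Back-transform: tanh(-0.192233) = -0.189900, tanh(0.618575) = 0.550135

(-0.190, 0.550)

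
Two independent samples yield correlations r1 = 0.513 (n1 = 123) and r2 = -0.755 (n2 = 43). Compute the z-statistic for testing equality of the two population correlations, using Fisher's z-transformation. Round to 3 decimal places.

Fisher z-transforms: z1 = atanh(0.513) = 0.566793, z2 = atanh(-0.755) = -0.984483; difference d = 1.551276
Var(d) = 1/120 + 1/40 = 0.0083333 + 0.0250000 = 0.0333333
z = d/√Var(d) = 1.551276 / √0.0333333 = 1.551276 / 0.182574 = 8.497

8.497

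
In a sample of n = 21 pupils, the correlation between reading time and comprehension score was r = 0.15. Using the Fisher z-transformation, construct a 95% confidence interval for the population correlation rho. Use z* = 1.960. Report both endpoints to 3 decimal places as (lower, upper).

z_r = atanh(0.15) = 0.151140;  SE = 1/√(n−3) = 1/√18 = 0.235702
z-limits: 0.151140 ± 1.960·0.235702 = 0.151140 ± 0.461976 = [-0.310836, 0.613116]
ρ-limits: (tanh -0.310836, tanh 0.613116) = (-0.301, 0.546)

(-0.301, 0.546)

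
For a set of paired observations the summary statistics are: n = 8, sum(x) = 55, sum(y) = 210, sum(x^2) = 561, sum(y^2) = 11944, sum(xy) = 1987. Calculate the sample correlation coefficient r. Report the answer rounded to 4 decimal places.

0.5009

S_xy = nΣxy − ΣxΣy = 8·1987 − 55·210 = 15896 − 11550 = 4346
S_xx = nΣx² − (Σx)² = 8·561 − 55² = 4488 − 3025 = 1463
S_yy = nΣy² − (Σy)² = 8·11944 − 210² = 95552 − 44100 = 51452
r = S_xy / √(S_xx·S_yy) = 4346 / √(1463·51452) = 4346 / √75274276 = 4346 / 8676.0749 = 0.5009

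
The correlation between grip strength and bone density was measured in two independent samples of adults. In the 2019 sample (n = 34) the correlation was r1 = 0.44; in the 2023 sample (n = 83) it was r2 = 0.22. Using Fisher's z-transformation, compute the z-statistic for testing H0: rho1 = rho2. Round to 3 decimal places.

Fisher z-transforms: z1 = atanh(0.44) = 0.472231, z2 = atanh(0.22) = 0.223656; difference d = 0.248575
Var(d) = 1/31 + 1/80 = 0.0322581 + 0.0125000 = 0.0447581
z = d/√Var(d) = 0.248575 / √0.0447581 = 0.248575 / 0.211561 = 1.175

1.175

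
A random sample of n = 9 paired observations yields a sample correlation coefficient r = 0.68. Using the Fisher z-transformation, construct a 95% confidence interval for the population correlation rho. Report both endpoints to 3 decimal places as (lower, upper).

Fisher z: z_r = atanh(r) = ½·ln((1+0.68)/(1−0.68)) = 0.829114
SE(z) = 1/√(n−3) = 1/√6 = 0.408248
95% ⇒ z* = 1.960; margin = 1.960·0.408248 = 0.800166
CI on z-scale: (0.028948, 1.629280)
Back-transform: tanh(0.028948) = 0.028940, tanh(1.629280) = 0.925959

(0.029, 0.926)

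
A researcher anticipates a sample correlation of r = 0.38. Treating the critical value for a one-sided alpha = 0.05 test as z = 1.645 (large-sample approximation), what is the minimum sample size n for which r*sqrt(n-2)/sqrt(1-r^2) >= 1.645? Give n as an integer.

Need r·√(n−2)/√(1−r²) ≥ 1.645
√(n−2) ≥ 1.645·√(1−0.1444) / 0.38 = 1.645·0.924986 / 0.38 = 4.0042
n−2 ≥ 16.0336  ⇒  n ≥ 18.0336
Smallest integer n = 19

19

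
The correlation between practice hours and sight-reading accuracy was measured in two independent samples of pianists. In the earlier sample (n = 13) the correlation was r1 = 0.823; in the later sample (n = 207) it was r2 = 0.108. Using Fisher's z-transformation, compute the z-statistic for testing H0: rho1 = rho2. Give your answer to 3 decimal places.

z1 = atanh(0.823) = 1.166045,  z2 = atanh(0.108) = 0.108423
SE = √(1/(n1−3) + 1/(n2−3)) = √(1/10 + 1/204) = √(0.1000000 + 0.0049020) = √0.1049020 = 0.323886
z = (z1 − z2)/SE = (1.166045 − 0.108423) / 0.323886 = 1.057622 / 0.323886 = 3.265

3.265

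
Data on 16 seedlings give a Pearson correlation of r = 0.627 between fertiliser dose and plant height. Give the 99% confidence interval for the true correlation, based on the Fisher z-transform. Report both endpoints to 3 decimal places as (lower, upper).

Fisher z: z_r = atanh(r) = ½·ln((1+0.627)/(1−0.627)) = 0.736457
SE(z) = 1/√(n−3) = 1/√13 = 0.277350
99% ⇒ z* = 2.576; margin = 2.576·0.277350 = 0.714454
CI on z-scale: (0.022003, 1.450911)
Back-transform: tanh(0.022003) = 0.021999, tanh(1.450911) = 0.895873

(0.022, 0.896)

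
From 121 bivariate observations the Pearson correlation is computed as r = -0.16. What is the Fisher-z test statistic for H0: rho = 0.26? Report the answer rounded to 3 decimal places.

-4.644

z_r = atanh(-0.16) = -0.161387,  z_0 = atanh(0.26) = 0.266108
SE = 1/√(n−3) = 1/√118 = 0.092057
z = (z_r − z_0)/SE = (-0.161387 − 0.266108) / 0.092057 = -0.427495 / 0.092057 = -4.644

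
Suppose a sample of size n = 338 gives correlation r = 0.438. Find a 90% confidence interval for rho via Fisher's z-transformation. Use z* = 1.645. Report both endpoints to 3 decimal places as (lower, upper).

z_r = atanh(0.438) = 0.469753;  SE = 1/√(n−3) = 1/√335 = 0.054636
z-limits: 0.469753 ± 1.645·0.054636 = 0.469753 ± 0.089876 = [0.379877, 0.559629]
ρ-limits: (tanh 0.379877, tanh 0.559629) = (0.363, 0.508)

(0.363, 0.508)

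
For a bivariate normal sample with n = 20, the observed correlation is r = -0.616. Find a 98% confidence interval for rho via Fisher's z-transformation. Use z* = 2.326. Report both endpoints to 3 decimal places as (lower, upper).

Fisher z: z_r = atanh(r) = ½·ln((1+(-0.616))/(1−(-0.616))) = -0.718533
SE(z) = 1/√(n−3) = 1/√17 = 0.242536
98% ⇒ z* = 2.326; margin = 2.326·0.242536 = 0.564139
CI on z-scale: (-1.282672, -0.154394)
Back-transform: tanh(-1.282672) = -0.857195, tanh(-0.154394) = -0.153179

(-0.857, -0.153)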